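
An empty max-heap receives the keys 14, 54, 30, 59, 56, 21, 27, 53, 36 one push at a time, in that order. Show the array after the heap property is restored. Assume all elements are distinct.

Insert 14:
  append 14 at index 0 → [14] (no swap needed)
Insert 54:
  append 54 at index 1 → [14, 54]
  54 > parent 14 at index 0, swap → [54, 14]
Insert 30:
  append 30 at index 2 → [54, 14, 30] (no swap needed)
Insert 59:
  append 59 at index 3 → [54, 14, 30, 59]
  59 > parent 14 at index 1, swap → [54, 59, 30, 14]
  59 > parent 54 at index 0, swap → [59, 54, 30, 14]
Insert 56:
  append 56 at index 4 → [59, 54, 30, 14, 56]
  56 > parent 54 at index 1, swap → [59, 56, 30, 14, 54]
Insert 21:
  append 21 at index 5 → [59, 56, 30, 14, 54, 21] (no swap needed)
Insert 27:
  append 27 at index 6 → [59, 56, 30, 14, 54, 21, 27] (no swap needed)
Insert 53:
  append 53 at index 7 → [59, 56, 30, 14, 54, 21, 27, 53]
  53 > parent 14 at index 3, swap → [59, 56, 30, 53, 54, 21, 27, 14]
Insert 36:
  append 36 at index 8 → [59, 56, 30, 53, 54, 21, 27, 14, 36] (no swap needed)

[59, 56, 30, 53, 54, 21, 27, 14, 36]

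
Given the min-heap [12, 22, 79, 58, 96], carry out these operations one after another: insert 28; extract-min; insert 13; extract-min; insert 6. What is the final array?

[6, 58, 22, 79, 96, 28]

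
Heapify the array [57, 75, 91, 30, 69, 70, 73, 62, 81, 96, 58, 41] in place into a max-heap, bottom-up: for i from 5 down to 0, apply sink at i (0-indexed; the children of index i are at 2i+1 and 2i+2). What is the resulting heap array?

[96, 81, 91, 62, 75, 70, 73, 57, 30, 69, 58, 41]

sift down from index 5: already satisfies heap property
sift down from index 4:
  69 vs larger child 96 at index 9, swap → [57, 75, 91, 30, 96, 70, 73, 62, 81, 69, 58, 41]
sift down from index 3:
  30 vs larger child 81 at index 8, swap → [57, 75, 91, 81, 96, 70, 73, 62, 30, 69, 58, 41]
sift down from index 2: already satisfies heap property
sift down from index 1:
  75 vs larger child 96 at index 4, swap → [57, 96, 91, 81, 75, 70, 73, 62, 30, 69, 58, 41]
sift down from index 0:
  57 vs larger child 96 at index 1, swap → [96, 57, 91, 81, 75, 70, 73, 62, 30, 69, 58, 41]
  57 vs larger child 81 at index 3, swap → [96, 81, 91, 57, 75, 70, 73, 62, 30, 69, 58, 41]
  57 vs larger child 62 at index 7, swap → [96, 81, 91, 62, 75, 70, 73, 57, 30, 69, 58, 41]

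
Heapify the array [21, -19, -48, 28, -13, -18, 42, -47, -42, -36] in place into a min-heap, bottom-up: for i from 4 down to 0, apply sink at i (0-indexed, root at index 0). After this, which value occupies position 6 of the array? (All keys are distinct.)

sift down from index 4:
  -13 vs only child -36 at index 9, swap → [21, -19, -48, 28, -36, -18, 42, -47, -42, -13]
sift down from index 3:
  28 vs smaller child -47 at index 7, swap → [21, -19, -48, -47, -36, -18, 42, 28, -42, -13]
sift down from index 2: already satisfies heap property
sift down from index 1:
  -19 vs smaller child -47 at index 3, swap → [21, -47, -48, -19, -36, -18, 42, 28, -42, -13]
  -19 vs smaller child -42 at index 8, swap → [21, -47, -48, -42, -36, -18, 42, 28, -19, -13]
sift down from index 0:
  21 vs smaller child -48 at index 2, swap → [-48, -47, 21, -42, -36, -18, 42, 28, -19, -13]
  21 vs smaller child -18 at index 5, swap → [-48, -47, -18, -42, -36, 21, 42, 28, -19, -13]
resulting array: [-48, -47, -18, -42, -36, 21, 42, 28, -19, -13]

42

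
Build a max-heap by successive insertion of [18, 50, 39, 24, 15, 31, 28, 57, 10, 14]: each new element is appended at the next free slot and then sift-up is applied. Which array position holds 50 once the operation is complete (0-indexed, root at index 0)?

1

Insert 18:
  append 18 at index 0 → [18] (no swap needed)
Insert 50:
  append 50 at index 1 → [18, 50]
  50 > parent 18 at index 0, swap → [50, 18]
Insert 39:
  append 39 at index 2 → [50, 18, 39] (no swap needed)
Insert 24:
  append 24 at index 3 → [50, 18, 39, 24]
  24 > parent 18 at index 1, swap → [50, 24, 39, 18]
Insert 15:
  append 15 at index 4 → [50, 24, 39, 18, 15] (no swap needed)
Insert 31:
  append 31 at index 5 → [50, 24, 39, 18, 15, 31] (no swap needed)
Insert 28:
  append 28 at index 6 → [50, 24, 39, 18, 15, 31, 28] (no swap needed)
Insert 57:
  append 57 at index 7 → [50, 24, 39, 18, 15, 31, 28, 57]
  57 > parent 18 at index 3, swap → [50, 24, 39, 57, 15, 31, 28, 18]
  57 > parent 24 at index 1, swap → [50, 57, 39, 24, 15, 31, 28, 18]
  57 > parent 50 at index 0, swap → [57, 50, 39, 24, 15, 31, 28, 18]
Insert 10:
  append 10 at index 8 → [57, 50, 39, 24, 15, 31, 28, 18, 10] (no swap needed)
Insert 14:
  append 14 at index 9 → [57, 50, 39, 24, 15, 31, 28, 18, 10, 14] (no swap needed)
resulting array: [57, 50, 39, 24, 15, 31, 28, 18, 10, 14]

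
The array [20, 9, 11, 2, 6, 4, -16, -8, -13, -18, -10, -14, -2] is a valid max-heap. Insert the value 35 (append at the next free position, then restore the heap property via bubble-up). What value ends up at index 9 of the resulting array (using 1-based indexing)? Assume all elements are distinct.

-13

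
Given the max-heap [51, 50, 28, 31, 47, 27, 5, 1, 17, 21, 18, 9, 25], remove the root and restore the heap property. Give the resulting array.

remove root 51; move last element 25 to root → [25, 50, 28, 31, 47, 27, 5, 1, 17, 21, 18, 9]
25 vs larger child 50 at index 1, swap → [50, 25, 28, 31, 47, 27, 5, 1, 17, 21, 18, 9]
25 vs larger child 47 at index 4, swap → [50, 47, 28, 31, 25, 27, 5, 1, 17, 21, 18, 9]

[50, 47, 28, 31, 25, 27, 5, 1, 17, 21, 18, 9]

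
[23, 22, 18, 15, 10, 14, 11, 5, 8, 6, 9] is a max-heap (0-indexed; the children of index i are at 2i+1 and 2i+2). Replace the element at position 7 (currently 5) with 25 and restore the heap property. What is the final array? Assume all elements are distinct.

[25, 23, 18, 22, 10, 14, 11, 15, 8, 6, 9]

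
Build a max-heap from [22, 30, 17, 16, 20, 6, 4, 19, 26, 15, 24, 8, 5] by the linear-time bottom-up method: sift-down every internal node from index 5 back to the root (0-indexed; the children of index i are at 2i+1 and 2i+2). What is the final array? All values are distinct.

sift down from index 5:
  6 vs larger child 8 at index 11, swap → [22, 30, 17, 16, 20, 8, 4, 19, 26, 15, 24, 6, 5]
sift down from index 4:
  20 vs larger child 24 at index 10, swap → [22, 30, 17, 16, 24, 8, 4, 19, 26, 15, 20, 6, 5]
sift down from index 3:
  16 vs larger child 26 at index 8, swap → [22, 30, 17, 26, 24, 8, 4, 19, 16, 15, 20, 6, 5]
sift down from index 2: already satisfies heap property
sift down from index 1: already satisfies heap property
sift down from index 0:
  22 vs larger child 30 at index 1, swap → [30, 22, 17, 26, 24, 8, 4, 19, 16, 15, 20, 6, 5]
  22 vs larger child 26 at index 3, swap → [30, 26, 17, 22, 24, 8, 4, 19, 16, 15, 20, 6, 5]

[30, 26, 17, 22, 24, 8, 4, 19, 16, 15, 20, 6, 5]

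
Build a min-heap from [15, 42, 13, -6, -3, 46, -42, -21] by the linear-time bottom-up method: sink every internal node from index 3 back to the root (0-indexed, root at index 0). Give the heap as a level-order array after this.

[-42, -21, 13, -6, -3, 46, 15, 42]

sift down from index 3:
  -6 vs only child -21 at index 7, swap → [15, 42, 13, -21, -3, 46, -42, -6]
sift down from index 2:
  13 vs smaller child -42 at index 6, swap → [15, 42, -42, -21, -3, 46, 13, -6]
sift down from index 1:
  42 vs smaller child -21 at index 3, swap → [15, -21, -42, 42, -3, 46, 13, -6]
  42 vs only child -6 at index 7, swap → [15, -21, -42, -6, -3, 46, 13, 42]
sift down from index 0:
  15 vs smaller child -42 at index 2, swap → [-42, -21, 15, -6, -3, 46, 13, 42]
  15 vs smaller child 13 at index 6, swap → [-42, -21, 13, -6, -3, 46, 15, 42]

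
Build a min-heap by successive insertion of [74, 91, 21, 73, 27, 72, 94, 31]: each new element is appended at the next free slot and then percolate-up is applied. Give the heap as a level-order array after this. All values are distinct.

Insert 74:
  append 74 at index 0 → [74] (no swap needed)
Insert 91:
  append 91 at index 1 → [74, 91] (no swap needed)
Insert 21:
  append 21 at index 2 → [74, 91, 21]
  21 < parent 74 at index 0, swap → [21, 91, 74]
Insert 73:
  append 73 at index 3 → [21, 91, 74, 73]
  73 < parent 91 at index 1, swap → [21, 73, 74, 91]
Insert 27:
  append 27 at index 4 → [21, 73, 74, 91, 27]
  27 < parent 73 at index 1, swap → [21, 27, 74, 91, 73]
Insert 72:
  append 72 at index 5 → [21, 27, 74, 91, 73, 72]
  72 < parent 74 at index 2, swap → [21, 27, 72, 91, 73, 74]
Insert 94:
  append 94 at index 6 → [21, 27, 72, 91, 73, 74, 94] (no swap needed)
Insert 31:
  append 31 at index 7 → [21, 27, 72, 91, 73, 74, 94, 31]
  31 < parent 91 at index 3, swap → [21, 27, 72, 31, 73, 74, 94, 91]

[21, 27, 72, 31, 73, 74, 94, 91]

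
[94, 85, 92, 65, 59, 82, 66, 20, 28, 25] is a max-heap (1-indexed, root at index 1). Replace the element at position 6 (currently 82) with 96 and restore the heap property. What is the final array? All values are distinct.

[96, 85, 94, 65, 59, 92, 66, 20, 28, 25]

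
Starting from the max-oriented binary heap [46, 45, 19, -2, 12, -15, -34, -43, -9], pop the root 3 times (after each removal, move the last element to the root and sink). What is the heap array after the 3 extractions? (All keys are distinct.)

extract-max #1 returns 46:
  remove root 46; move last element -9 to root → [-9, 45, 19, -2, 12, -15, -34, -43]
  -9 vs larger child 45 at index 1, swap → [45, -9, 19, -2, 12, -15, -34, -43]
  -9 vs larger child 12 at index 4, swap → [45, 12, 19, -2, -9, -15, -34, -43]
extract-max #2 returns 45:
  remove root 45; move last element -43 to root → [-43, 12, 19, -2, -9, -15, -34]
  -43 vs larger child 19 at index 2, swap → [19, 12, -43, -2, -9, -15, -34]
  -43 vs larger child -15 at index 5, swap → [19, 12, -15, -2, -9, -43, -34]
extract-max #3 returns 19:
  remove root 19; move last element -34 to root → [-34, 12, -15, -2, -9, -43]
  -34 vs larger child 12 at index 1, swap → [12, -34, -15, -2, -9, -43]
  -34 vs larger child -2 at index 3, swap → [12, -2, -15, -34, -9, -43]

[12, -2, -15, -34, -9, -43]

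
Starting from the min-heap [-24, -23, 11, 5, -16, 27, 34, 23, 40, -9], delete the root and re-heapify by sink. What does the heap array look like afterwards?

[-23, -16, 11, 5, -9, 27, 34, 23, 40]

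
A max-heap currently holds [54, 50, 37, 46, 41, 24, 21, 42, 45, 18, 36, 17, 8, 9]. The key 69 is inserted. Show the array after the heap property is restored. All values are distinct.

append 69 at index 14 → [54, 50, 37, 46, 41, 24, 21, 42, 45, 18, 36, 17, 8, 9, 69]
69 > parent 21 at index 6, swap → [54, 50, 37, 46, 41, 24, 69, 42, 45, 18, 36, 17, 8, 9, 21]
69 > parent 37 at index 2, swap → [54, 50, 69, 46, 41, 24, 37, 42, 45, 18, 36, 17, 8, 9, 21]
69 > parent 54 at index 0, swap → [69, 50, 54, 46, 41, 24, 37, 42, 45, 18, 36, 17, 8, 9, 21]

[69, 50, 54, 46, 41, 24, 37, 42, 45, 18, 36, 17, 8, 9, 21]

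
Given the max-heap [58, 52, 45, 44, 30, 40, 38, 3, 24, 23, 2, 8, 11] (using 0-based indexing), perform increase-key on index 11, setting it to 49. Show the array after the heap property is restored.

set index 11 from 8 to 49 → [58, 52, 45, 44, 30, 40, 38, 3, 24, 23, 2, 49, 11]
49 > parent 40 at index 5, swap → [58, 52, 45, 44, 30, 49, 38, 3, 24, 23, 2, 40, 11]
49 > parent 45 at index 2, swap → [58, 52, 49, 44, 30, 45, 38, 3, 24, 23, 2, 40, 11]

[58, 52, 49, 44, 30, 45, 38, 3, 24, 23, 2, 40, 11]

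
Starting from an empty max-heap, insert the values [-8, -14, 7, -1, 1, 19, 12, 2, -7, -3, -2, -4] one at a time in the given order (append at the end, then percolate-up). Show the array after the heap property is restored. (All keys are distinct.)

[19, 2, 12, 1, -1, -4, 7, -14, -7, -3, -2, -8]

Insert -8:
  append -8 at index 0 → [-8] (no swap needed)
Insert -14:
  append -14 at index 1 → [-8, -14] (no swap needed)
Insert 7:
  append 7 at index 2 → [-8, -14, 7]
  7 > parent -8 at index 0, swap → [7, -14, -8]
Insert -1:
  append -1 at index 3 → [7, -14, -8, -1]
  -1 > parent -14 at index 1, swap → [7, -1, -8, -14]
Insert 1:
  append 1 at index 4 → [7, -1, -8, -14, 1]
  1 > parent -1 at index 1, swap → [7, 1, -8, -14, -1]
Insert 19:
  append 19 at index 5 → [7, 1, -8, -14, -1, 19]
  19 > parent -8 at index 2, swap → [7, 1, 19, -14, -1, -8]
  19 > parent 7 at index 0, swap → [19, 1, 7, -14, -1, -8]
Insert 12:
  append 12 at index 6 → [19, 1, 7, -14, -1, -8, 12]
  12 > parent 7 at index 2, swap → [19, 1, 12, -14, -1, -8, 7]
Insert 2:
  append 2 at index 7 → [19, 1, 12, -14, -1, -8, 7, 2]
  2 > parent -14 at index 3, swap → [19, 1, 12, 2, -1, -8, 7, -14]
  2 > parent 1 at index 1, swap → [19, 2, 12, 1, -1, -8, 7, -14]
Insert -7:
  append -7 at index 8 → [19, 2, 12, 1, -1, -8, 7, -14, -7] (no swap needed)
Insert -3:
  append -3 at index 9 → [19, 2, 12, 1, -1, -8, 7, -14, -7, -3] (no swap needed)
Insert -2:
  append -2 at index 10 → [19, 2, 12, 1, -1, -8, 7, -14, -7, -3, -2] (no swap needed)
Insert -4:
  append -4 at index 11 → [19, 2, 12, 1, -1, -8, 7, -14, -7, -3, -2, -4]
  -4 > parent -8 at index 5, swap → [19, 2, 12, 1, -1, -4, 7, -14, -7, -3, -2, -8]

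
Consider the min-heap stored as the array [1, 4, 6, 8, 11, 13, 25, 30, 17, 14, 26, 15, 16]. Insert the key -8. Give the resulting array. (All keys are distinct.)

[-8, 4, 1, 8, 11, 13, 6, 30, 17, 14, 26, 15, 16, 25]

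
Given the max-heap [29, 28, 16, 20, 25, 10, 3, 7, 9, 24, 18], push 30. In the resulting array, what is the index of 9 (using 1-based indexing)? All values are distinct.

9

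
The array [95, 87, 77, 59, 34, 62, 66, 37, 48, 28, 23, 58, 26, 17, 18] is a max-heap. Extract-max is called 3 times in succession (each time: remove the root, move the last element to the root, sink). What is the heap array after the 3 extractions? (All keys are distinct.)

[66, 59, 62, 48, 34, 58, 17, 37, 18, 28, 23, 26]

extract-max #1 returns 95:
  remove root 95; move last element 18 to root → [18, 87, 77, 59, 34, 62, 66, 37, 48, 28, 23, 58, 26, 17]
  18 vs larger child 87 at index 1, swap → [87, 18, 77, 59, 34, 62, 66, 37, 48, 28, 23, 58, 26, 17]
  18 vs larger child 59 at index 3, swap → [87, 59, 77, 18, 34, 62, 66, 37, 48, 28, 23, 58, 26, 17]
  18 vs larger child 48 at index 8, swap → [87, 59, 77, 48, 34, 62, 66, 37, 18, 28, 23, 58, 26, 17]
extract-max #2 returns 87:
  remove root 87; move last element 17 to root → [17, 59, 77, 48, 34, 62, 66, 37, 18, 28, 23, 58, 26]
  17 vs larger child 77 at index 2, swap → [77, 59, 17, 48, 34, 62, 66, 37, 18, 28, 23, 58, 26]
  17 vs larger child 66 at index 6, swap → [77, 59, 66, 48, 34, 62, 17, 37, 18, 28, 23, 58, 26]
extract-max #3 returns 77:
  remove root 77; move last element 26 to root → [26, 59, 66, 48, 34, 62, 17, 37, 18, 28, 23, 58]
  26 vs larger child 66 at index 2, swap → [66, 59, 26, 48, 34, 62, 17, 37, 18, 28, 23, 58]
  26 vs larger child 62 at index 5, swap → [66, 59, 62, 48, 34, 26, 17, 37, 18, 28, 23, 58]
  26 vs only child 58 at index 11, swap → [66, 59, 62, 48, 34, 58, 17, 37, 18, 28, 23, 26]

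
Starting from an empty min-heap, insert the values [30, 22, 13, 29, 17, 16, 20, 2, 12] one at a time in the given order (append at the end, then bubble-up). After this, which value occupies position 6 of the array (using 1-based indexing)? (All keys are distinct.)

Insert 30:
  append 30 at index 1 → [30] (no swap needed)
Insert 22:
  append 22 at index 2 → [30, 22]
  22 < parent 30 at index 1, swap → [22, 30]
Insert 13:
  append 13 at index 3 → [22, 30, 13]
  13 < parent 22 at index 1, swap → [13, 30, 22]
Insert 29:
  append 29 at index 4 → [13, 30, 22, 29]
  29 < parent 30 at index 2, swap → [13, 29, 22, 30]
Insert 17:
  append 17 at index 5 → [13, 29, 22, 30, 17]
  17 < parent 29 at index 2, swap → [13, 17, 22, 30, 29]
Insert 16:
  append 16 at index 6 → [13, 17, 22, 30, 29, 16]
  16 < parent 22 at index 3, swap → [13, 17, 16, 30, 29, 22]
Insert 20:
  append 20 at index 7 → [13, 17, 16, 30, 29, 22, 20] (no swap needed)
Insert 2:
  append 2 at index 8 → [13, 17, 16, 30, 29, 22, 20, 2]
  2 < parent 30 at index 4, swap → [13, 17, 16, 2, 29, 22, 20, 30]
  2 < parent 17 at index 2, swap → [13, 2, 16, 17, 29, 22, 20, 30]
  2 < parent 13 at index 1, swap → [2, 13, 16, 17, 29, 22, 20, 30]
Insert 12:
  append 12 at index 9 → [2, 13, 16, 17, 29, 22, 20, 30, 12]
  12 < parent 17 at index 4, swap → [2, 13, 16, 12, 29, 22, 20, 30, 17]
  12 < parent 13 at index 2, swap → [2, 12, 16, 13, 29, 22, 20, 30, 17]
resulting array: [2, 12, 16, 13, 29, 22, 20, 30, 17]

22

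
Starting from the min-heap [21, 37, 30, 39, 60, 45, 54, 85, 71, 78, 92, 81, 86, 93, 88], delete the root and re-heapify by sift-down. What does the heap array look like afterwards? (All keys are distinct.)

[30, 37, 45, 39, 60, 81, 54, 85, 71, 78, 92, 88, 86, 93]

remove root 21; move last element 88 to root → [88, 37, 30, 39, 60, 45, 54, 85, 71, 78, 92, 81, 86, 93]
88 vs smaller child 30 at index 2, swap → [30, 37, 88, 39, 60, 45, 54, 85, 71, 78, 92, 81, 86, 93]
88 vs smaller child 45 at index 5, swap → [30, 37, 45, 39, 60, 88, 54, 85, 71, 78, 92, 81, 86, 93]
88 vs smaller child 81 at index 11, swap → [30, 37, 45, 39, 60, 81, 54, 85, 71, 78, 92, 88, 86, 93]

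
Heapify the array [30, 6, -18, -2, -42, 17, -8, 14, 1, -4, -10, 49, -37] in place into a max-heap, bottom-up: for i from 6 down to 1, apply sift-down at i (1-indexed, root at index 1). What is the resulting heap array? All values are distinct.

[49, 14, 30, 6, -4, 17, -8, -2, 1, -42, -10, -18, -37]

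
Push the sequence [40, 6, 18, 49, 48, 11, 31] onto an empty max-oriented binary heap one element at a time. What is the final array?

[49, 48, 31, 6, 40, 11, 18]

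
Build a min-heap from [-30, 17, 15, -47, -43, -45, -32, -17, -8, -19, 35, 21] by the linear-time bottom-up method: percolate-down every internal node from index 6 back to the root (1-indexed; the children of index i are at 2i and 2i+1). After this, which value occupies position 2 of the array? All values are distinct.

-43

sift down from index 6: already satisfies heap property
sift down from index 5: already satisfies heap property
sift down from index 4: already satisfies heap property
sift down from index 3:
  15 vs smaller child -45 at index 6, swap → [-30, 17, -45, -47, -43, 15, -32, -17, -8, -19, 35, 21]
sift down from index 2:
  17 vs smaller child -47 at index 4, swap → [-30, -47, -45, 17, -43, 15, -32, -17, -8, -19, 35, 21]
  17 vs smaller child -17 at index 8, swap → [-30, -47, -45, -17, -43, 15, -32, 17, -8, -19, 35, 21]
sift down from index 1:
  -30 vs smaller child -47 at index 2, swap → [-47, -30, -45, -17, -43, 15, -32, 17, -8, -19, 35, 21]
  -30 vs smaller child -43 at index 5, swap → [-47, -43, -45, -17, -30, 15, -32, 17, -8, -19, 35, 21]
resulting array: [-47, -43, -45, -17, -30, 15, -32, 17, -8, -19, 35, 21]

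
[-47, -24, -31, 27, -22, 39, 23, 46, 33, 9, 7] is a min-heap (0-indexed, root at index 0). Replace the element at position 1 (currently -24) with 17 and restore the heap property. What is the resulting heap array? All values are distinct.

[-47, -22, -31, 27, 7, 39, 23, 46, 33, 9, 17]

set index 1 from -24 to 17 → [-47, 17, -31, 27, -22, 39, 23, 46, 33, 9, 7]
17 vs smaller child -22 at index 4, swap → [-47, -22, -31, 27, 17, 39, 23, 46, 33, 9, 7]
17 vs smaller child 7 at index 10, swap → [-47, -22, -31, 27, 7, 39, 23, 46, 33, 9, 17]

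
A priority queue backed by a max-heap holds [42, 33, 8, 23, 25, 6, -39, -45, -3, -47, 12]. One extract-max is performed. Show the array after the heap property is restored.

[33, 25, 8, 23, 12, 6, -39, -45, -3, -47]

remove root 42; move last element 12 to root → [12, 33, 8, 23, 25, 6, -39, -45, -3, -47]
12 vs larger child 33 at index 1, swap → [33, 12, 8, 23, 25, 6, -39, -45, -3, -47]
12 vs larger child 25 at index 4, swap → [33, 25, 8, 23, 12, 6, -39, -45, -3, -47]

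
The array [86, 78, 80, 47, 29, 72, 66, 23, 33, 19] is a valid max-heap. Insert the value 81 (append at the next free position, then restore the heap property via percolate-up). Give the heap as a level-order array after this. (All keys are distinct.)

[86, 81, 80, 47, 78, 72, 66, 23, 33, 19, 29]

append 81 at index 10 → [86, 78, 80, 47, 29, 72, 66, 23, 33, 19, 81]
81 > parent 29 at index 4, swap → [86, 78, 80, 47, 81, 72, 66, 23, 33, 19, 29]
81 > parent 78 at index 1, swap → [86, 81, 80, 47, 78, 72, 66, 23, 33, 19, 29]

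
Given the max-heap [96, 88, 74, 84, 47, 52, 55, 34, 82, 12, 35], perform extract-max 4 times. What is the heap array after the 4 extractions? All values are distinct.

[74, 47, 55, 35, 12, 52, 34]

extract-max #1 returns 96:
  remove root 96; move last element 35 to root → [35, 88, 74, 84, 47, 52, 55, 34, 82, 12]
  35 vs larger child 88 at index 1, swap → [88, 35, 74, 84, 47, 52, 55, 34, 82, 12]
  35 vs larger child 84 at index 3, swap → [88, 84, 74, 35, 47, 52, 55, 34, 82, 12]
  35 vs larger child 82 at index 8, swap → [88, 84, 74, 82, 47, 52, 55, 34, 35, 12]
extract-max #2 returns 88:
  remove root 88; move last element 12 to root → [12, 84, 74, 82, 47, 52, 55, 34, 35]
  12 vs larger child 84 at index 1, swap → [84, 12, 74, 82, 47, 52, 55, 34, 35]
  12 vs larger child 82 at index 3, swap → [84, 82, 74, 12, 47, 52, 55, 34, 35]
  12 vs larger child 35 at index 8, swap → [84, 82, 74, 35, 47, 52, 55, 34, 12]
extract-max #3 returns 84:
  remove root 84; move last element 12 to root → [12, 82, 74, 35, 47, 52, 55, 34]
  12 vs larger child 82 at index 1, swap → [82, 12, 74, 35, 47, 52, 55, 34]
  12 vs larger child 47 at index 4, swap → [82, 47, 74, 35, 12, 52, 55, 34]
extract-max #4 returns 82:
  remove root 82; move last element 34 to root → [34, 47, 74, 35, 12, 52, 55]
  34 vs larger child 74 at index 2, swap → [74, 47, 34, 35, 12, 52, 55]
  34 vs larger child 55 at index 6, swap → [74, 47, 55, 35, 12, 52, 34]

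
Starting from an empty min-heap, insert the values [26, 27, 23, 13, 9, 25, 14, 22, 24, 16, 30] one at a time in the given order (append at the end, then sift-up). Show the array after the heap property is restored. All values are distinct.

[9, 13, 14, 22, 16, 26, 25, 27, 24, 23, 30]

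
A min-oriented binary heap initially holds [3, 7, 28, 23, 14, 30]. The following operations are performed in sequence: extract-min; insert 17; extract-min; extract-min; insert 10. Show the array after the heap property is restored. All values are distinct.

extract-min → returns 3:
  remove root 3; move last element 30 to root → [30, 7, 28, 23, 14]
  30 vs smaller child 7 at index 1, swap → [7, 30, 28, 23, 14]
  30 vs smaller child 14 at index 4, swap → [7, 14, 28, 23, 30]
insert 17:
  append 17 at index 5 → [7, 14, 28, 23, 30, 17]
  17 < parent 28 at index 2, swap → [7, 14, 17, 23, 30, 28]
extract-min → returns 7:
  remove root 7; move last element 28 to root → [28, 14, 17, 23, 30]
  28 vs smaller child 14 at index 1, swap → [14, 28, 17, 23, 30]
  28 vs smaller child 23 at index 3, swap → [14, 23, 17, 28, 30]
extract-min → returns 14:
  remove root 14; move last element 30 to root → [30, 23, 17, 28]
  30 vs smaller child 17 at index 2, swap → [17, 23, 30, 28]
insert 10:
  append 10 at index 4 → [17, 23, 30, 28, 10]
  10 < parent 23 at index 1, swap → [17, 10, 30, 28, 23]
  10 < parent 17 at index 0, swap → [10, 17, 30, 28, 23]

[10, 17, 30, 28, 23]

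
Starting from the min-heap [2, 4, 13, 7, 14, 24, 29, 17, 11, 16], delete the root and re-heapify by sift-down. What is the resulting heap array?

[4, 7, 13, 11, 14, 24, 29, 17, 16]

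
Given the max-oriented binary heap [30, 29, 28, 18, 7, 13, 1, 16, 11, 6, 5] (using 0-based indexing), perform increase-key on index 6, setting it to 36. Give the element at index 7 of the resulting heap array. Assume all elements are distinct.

set index 6 from 1 to 36 → [30, 29, 28, 18, 7, 13, 36, 16, 11, 6, 5]
36 > parent 28 at index 2, swap → [30, 29, 36, 18, 7, 13, 28, 16, 11, 6, 5]
36 > parent 30 at index 0, swap → [36, 29, 30, 18, 7, 13, 28, 16, 11, 6, 5]
resulting array: [36, 29, 30, 18, 7, 13, 28, 16, 11, 6, 5]

16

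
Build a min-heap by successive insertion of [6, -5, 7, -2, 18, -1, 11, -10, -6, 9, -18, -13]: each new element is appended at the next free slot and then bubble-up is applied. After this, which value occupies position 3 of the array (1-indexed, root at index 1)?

-13

Insert 6:
  append 6 at index 1 → [6] (no swap needed)
Insert -5:
  append -5 at index 2 → [6, -5]
  -5 < parent 6 at index 1, swap → [-5, 6]
Insert 7:
  append 7 at index 3 → [-5, 6, 7] (no swap needed)
Insert -2:
  append -2 at index 4 → [-5, 6, 7, -2]
  -2 < parent 6 at index 2, swap → [-5, -2, 7, 6]
Insert 18:
  append 18 at index 5 → [-5, -2, 7, 6, 18] (no swap needed)
Insert -1:
  append -1 at index 6 → [-5, -2, 7, 6, 18, -1]
  -1 < parent 7 at index 3, swap → [-5, -2, -1, 6, 18, 7]
Insert 11:
  append 11 at index 7 → [-5, -2, -1, 6, 18, 7, 11] (no swap needed)
Insert -10:
  append -10 at index 8 → [-5, -2, -1, 6, 18, 7, 11, -10]
  -10 < parent 6 at index 4, swap → [-5, -2, -1, -10, 18, 7, 11, 6]
  -10 < parent -2 at index 2, swap → [-5, -10, -1, -2, 18, 7, 11, 6]
  -10 < parent -5 at index 1, swap → [-10, -5, -1, -2, 18, 7, 11, 6]
Insert -6:
  append -6 at index 9 → [-10, -5, -1, -2, 18, 7, 11, 6, -6]
  -6 < parent -2 at index 4, swap → [-10, -5, -1, -6, 18, 7, 11, 6, -2]
  -6 < parent -5 at index 2, swap → [-10, -6, -1, -5, 18, 7, 11, 6, -2]
Insert 9:
  append 9 at index 10 → [-10, -6, -1, -5, 18, 7, 11, 6, -2, 9]
  9 < parent 18 at index 5, swap → [-10, -6, -1, -5, 9, 7, 11, 6, -2, 18]
Insert -18:
  append -18 at index 11 → [-10, -6, -1, -5, 9, 7, 11, 6, -2, 18, -18]
  -18 < parent 9 at index 5, swap → [-10, -6, -1, -5, -18, 7, 11, 6, -2, 18, 9]
  -18 < parent -6 at index 2, swap → [-10, -18, -1, -5, -6, 7, 11, 6, -2, 18, 9]
  -18 < parent -10 at index 1, swap → [-18, -10, -1, -5, -6, 7, 11, 6, -2, 18, 9]
Insert -13:
  append -13 at index 12 → [-18, -10, -1, -5, -6, 7, 11, 6, -2, 18, 9, -13]
  -13 < parent 7 at index 6, swap → [-18, -10, -1, -5, -6, -13, 11, 6, -2, 18, 9, 7]
  -13 < parent -1 at index 3, swap → [-18, -10, -13, -5, -6, -1, 11, 6, -2, 18, 9, 7]
resulting array: [-18, -10, -13, -5, -6, -1, 11, 6, -2, 18, 9, 7]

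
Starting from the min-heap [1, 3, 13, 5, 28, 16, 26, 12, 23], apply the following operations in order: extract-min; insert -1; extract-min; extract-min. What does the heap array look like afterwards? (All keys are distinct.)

extract-min → returns 1:
  remove root 1; move last element 23 to root → [23, 3, 13, 5, 28, 16, 26, 12]
  23 vs smaller child 3 at index 1, swap → [3, 23, 13, 5, 28, 16, 26, 12]
  23 vs smaller child 5 at index 3, swap → [3, 5, 13, 23, 28, 16, 26, 12]
  23 vs only child 12 at index 7, swap → [3, 5, 13, 12, 28, 16, 26, 23]
insert -1:
  append -1 at index 8 → [3, 5, 13, 12, 28, 16, 26, 23, -1]
  -1 < parent 12 at index 3, swap → [3, 5, 13, -1, 28, 16, 26, 23, 12]
  -1 < parent 5 at index 1, swap → [3, -1, 13, 5, 28, 16, 26, 23, 12]
  -1 < parent 3 at index 0, swap → [-1, 3, 13, 5, 28, 16, 26, 23, 12]
extract-min → returns -1:
  remove root -1; move last element 12 to root → [12, 3, 13, 5, 28, 16, 26, 23]
  12 vs smaller child 3 at index 1, swap → [3, 12, 13, 5, 28, 16, 26, 23]
  12 vs smaller child 5 at index 3, swap → [3, 5, 13, 12, 28, 16, 26, 23]
extract-min → returns 3:
  remove root 3; move last element 23 to root → [23, 5, 13, 12, 28, 16, 26]
  23 vs smaller child 5 at index 1, swap → [5, 23, 13, 12, 28, 16, 26]
  23 vs smaller child 12 at index 3, swap → [5, 12, 13, 23, 28, 16, 26]

[5, 12, 13, 23, 28, 16, 26]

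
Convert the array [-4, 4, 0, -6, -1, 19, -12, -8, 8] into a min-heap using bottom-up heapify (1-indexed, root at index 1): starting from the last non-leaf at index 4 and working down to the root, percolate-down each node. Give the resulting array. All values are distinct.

[-12, -8, -4, -6, -1, 19, 0, 4, 8]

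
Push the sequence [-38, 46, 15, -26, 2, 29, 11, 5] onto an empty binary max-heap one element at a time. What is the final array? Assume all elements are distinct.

[46, 5, 29, 2, -26, 15, 11, -38]

Insert -38:
  append -38 at index 0 → [-38] (no swap needed)
Insert 46:
  append 46 at index 1 → [-38, 46]
  46 > parent -38 at index 0, swap → [46, -38]
Insert 15:
  append 15 at index 2 → [46, -38, 15] (no swap needed)
Insert -26:
  append -26 at index 3 → [46, -38, 15, -26]
  -26 > parent -38 at index 1, swap → [46, -26, 15, -38]
Insert 2:
  append 2 at index 4 → [46, -26, 15, -38, 2]
  2 > parent -26 at index 1, swap → [46, 2, 15, -38, -26]
Insert 29:
  append 29 at index 5 → [46, 2, 15, -38, -26, 29]
  29 > parent 15 at index 2, swap → [46, 2, 29, -38, -26, 15]
Insert 11:
  append 11 at index 6 → [46, 2, 29, -38, -26, 15, 11] (no swap needed)
Insert 5:
  append 5 at index 7 → [46, 2, 29, -38, -26, 15, 11, 5]
  5 > parent -38 at index 3, swap → [46, 2, 29, 5, -26, 15, 11, -38]
  5 > parent 2 at index 1, swap → [46, 5, 29, 2, -26, 15, 11, -38]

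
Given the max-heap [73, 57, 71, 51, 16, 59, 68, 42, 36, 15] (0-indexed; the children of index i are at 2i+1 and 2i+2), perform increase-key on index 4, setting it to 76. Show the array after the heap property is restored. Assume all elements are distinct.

set index 4 from 16 to 76 → [73, 57, 71, 51, 76, 59, 68, 42, 36, 15]
76 > parent 57 at index 1, swap → [73, 76, 71, 51, 57, 59, 68, 42, 36, 15]
76 > parent 73 at index 0, swap → [76, 73, 71, 51, 57, 59, 68, 42, 36, 15]

[76, 73, 71, 51, 57, 59, 68, 42, 36, 15]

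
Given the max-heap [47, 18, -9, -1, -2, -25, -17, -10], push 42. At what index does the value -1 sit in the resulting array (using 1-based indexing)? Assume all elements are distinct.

append 42 at index 9 → [47, 18, -9, -1, -2, -25, -17, -10, 42]
42 > parent -1 at index 4, swap → [47, 18, -9, 42, -2, -25, -17, -10, -1]
42 > parent 18 at index 2, swap → [47, 42, -9, 18, -2, -25, -17, -10, -1]
resulting array: [47, 42, -9, 18, -2, -25, -17, -10, -1]

9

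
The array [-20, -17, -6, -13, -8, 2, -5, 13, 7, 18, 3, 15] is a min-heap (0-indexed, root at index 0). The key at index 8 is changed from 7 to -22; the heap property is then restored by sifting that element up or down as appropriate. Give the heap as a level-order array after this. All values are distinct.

set index 8 from 7 to -22 → [-20, -17, -6, -13, -8, 2, -5, 13, -22, 18, 3, 15]
-22 < parent -13 at index 3, swap → [-20, -17, -6, -22, -8, 2, -5, 13, -13, 18, 3, 15]
-22 < parent -17 at index 1, swap → [-20, -22, -6, -17, -8, 2, -5, 13, -13, 18, 3, 15]
-22 < parent -20 at index 0, swap → [-22, -20, -6, -17, -8, 2, -5, 13, -13, 18, 3, 15]

[-22, -20, -6, -17, -8, 2, -5, 13, -13, 18, 3, 15]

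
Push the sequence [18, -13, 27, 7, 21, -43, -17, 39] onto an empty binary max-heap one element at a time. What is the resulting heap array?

[39, 27, 18, 21, 7, -43, -17, -13]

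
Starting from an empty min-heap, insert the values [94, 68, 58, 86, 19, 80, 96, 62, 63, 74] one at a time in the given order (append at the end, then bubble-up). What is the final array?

[19, 58, 68, 62, 74, 80, 96, 94, 63, 86]

Insert 94:
  append 94 at index 0 → [94] (no swap needed)
Insert 68:
  append 68 at index 1 → [94, 68]
  68 < parent 94 at index 0, swap → [68, 94]
Insert 58:
  append 58 at index 2 → [68, 94, 58]
  58 < parent 68 at index 0, swap → [58, 94, 68]
Insert 86:
  append 86 at index 3 → [58, 94, 68, 86]
  86 < parent 94 at index 1, swap → [58, 86, 68, 94]
Insert 19:
  append 19 at index 4 → [58, 86, 68, 94, 19]
  19 < parent 86 at index 1, swap → [58, 19, 68, 94, 86]
  19 < parent 58 at index 0, swap → [19, 58, 68, 94, 86]
Insert 80:
  append 80 at index 5 → [19, 58, 68, 94, 86, 80] (no swap needed)
Insert 96:
  append 96 at index 6 → [19, 58, 68, 94, 86, 80, 96] (no swap needed)
Insert 62:
  append 62 at index 7 → [19, 58, 68, 94, 86, 80, 96, 62]
  62 < parent 94 at index 3, swap → [19, 58, 68, 62, 86, 80, 96, 94]
Insert 63:
  append 63 at index 8 → [19, 58, 68, 62, 86, 80, 96, 94, 63] (no swap needed)
Insert 74:
  append 74 at index 9 → [19, 58, 68, 62, 86, 80, 96, 94, 63, 74]
  74 < parent 86 at index 4, swap → [19, 58, 68, 62, 74, 80, 96, 94, 63, 86]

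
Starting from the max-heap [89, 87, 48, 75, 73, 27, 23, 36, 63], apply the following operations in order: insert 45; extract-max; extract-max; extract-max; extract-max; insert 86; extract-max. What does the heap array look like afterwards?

[63, 45, 48, 36, 23, 27]

insert 45:
  append 45 at index 9 → [89, 87, 48, 75, 73, 27, 23, 36, 63, 45] (no swap needed)
extract-max → returns 89:
  remove root 89; move last element 45 to root → [45, 87, 48, 75, 73, 27, 23, 36, 63]
  45 vs larger child 87 at index 1, swap → [87, 45, 48, 75, 73, 27, 23, 36, 63]
  45 vs larger child 75 at index 3, swap → [87, 75, 48, 45, 73, 27, 23, 36, 63]
  45 vs larger child 63 at index 8, swap → [87, 75, 48, 63, 73, 27, 23, 36, 45]
extract-max → returns 87:
  remove root 87; move last element 45 to root → [45, 75, 48, 63, 73, 27, 23, 36]
  45 vs larger child 75 at index 1, swap → [75, 45, 48, 63, 73, 27, 23, 36]
  45 vs larger child 73 at index 4, swap → [75, 73, 48, 63, 45, 27, 23, 36]
extract-max → returns 75:
  remove root 75; move last element 36 to root → [36, 73, 48, 63, 45, 27, 23]
  36 vs larger child 73 at index 1, swap → [73, 36, 48, 63, 45, 27, 23]
  36 vs larger child 63 at index 3, swap → [73, 63, 48, 36, 45, 27, 23]
extract-max → returns 73:
  remove root 73; move last element 23 to root → [23, 63, 48, 36, 45, 27]
  23 vs larger child 63 at index 1, swap → [63, 23, 48, 36, 45, 27]
  23 vs larger child 45 at index 4, swap → [63, 45, 48, 36, 23, 27]
insert 86:
  append 86 at index 6 → [63, 45, 48, 36, 23, 27, 86]
  86 > parent 48 at index 2, swap → [63, 45, 86, 36, 23, 27, 48]
  86 > parent 63 at index 0, swap → [86, 45, 63, 36, 23, 27, 48]
extract-max → returns 86:
  remove root 86; move last element 48 to root → [48, 45, 63, 36, 23, 27]
  48 vs larger child 63 at index 2, swap → [63, 45, 48, 36, 23, 27]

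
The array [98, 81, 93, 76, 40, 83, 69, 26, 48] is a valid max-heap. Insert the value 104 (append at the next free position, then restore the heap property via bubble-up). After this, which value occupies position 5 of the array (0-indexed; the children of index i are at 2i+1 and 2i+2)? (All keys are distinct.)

83

append 104 at index 9 → [98, 81, 93, 76, 40, 83, 69, 26, 48, 104]
104 > parent 40 at index 4, swap → [98, 81, 93, 76, 104, 83, 69, 26, 48, 40]
104 > parent 81 at index 1, swap → [98, 104, 93, 76, 81, 83, 69, 26, 48, 40]
104 > parent 98 at index 0, swap → [104, 98, 93, 76, 81, 83, 69, 26, 48, 40]
resulting array: [104, 98, 93, 76, 81, 83, 69, 26, 48, 40]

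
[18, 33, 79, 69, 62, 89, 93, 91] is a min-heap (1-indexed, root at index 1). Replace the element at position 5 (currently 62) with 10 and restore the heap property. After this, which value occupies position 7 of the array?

93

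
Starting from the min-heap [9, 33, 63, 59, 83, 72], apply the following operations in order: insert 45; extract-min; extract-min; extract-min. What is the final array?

[59, 63, 72, 83]

insert 45:
  append 45 at index 6 → [9, 33, 63, 59, 83, 72, 45]
  45 < parent 63 at index 2, swap → [9, 33, 45, 59, 83, 72, 63]
extract-min → returns 9:
  remove root 9; move last element 63 to root → [63, 33, 45, 59, 83, 72]
  63 vs smaller child 33 at index 1, swap → [33, 63, 45, 59, 83, 72]
  63 vs smaller child 59 at index 3, swap → [33, 59, 45, 63, 83, 72]
extract-min → returns 33:
  remove root 33; move last element 72 to root → [72, 59, 45, 63, 83]
  72 vs smaller child 45 at index 2, swap → [45, 59, 72, 63, 83]
extract-min → returns 45:
  remove root 45; move last element 83 to root → [83, 59, 72, 63]
  83 vs smaller child 59 at index 1, swap → [59, 83, 72, 63]
  83 vs only child 63 at index 3, swap → [59, 63, 72, 83]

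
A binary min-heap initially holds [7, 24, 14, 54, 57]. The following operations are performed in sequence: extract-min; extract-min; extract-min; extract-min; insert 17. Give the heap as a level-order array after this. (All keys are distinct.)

[17, 57]

extract-min → returns 7:
  remove root 7; move last element 57 to root → [57, 24, 14, 54]
  57 vs smaller child 14 at index 2, swap → [14, 24, 57, 54]
extract-min → returns 14:
  remove root 14; move last element 54 to root → [54, 24, 57]
  54 vs smaller child 24 at index 1, swap → [24, 54, 57]
extract-min → returns 24:
  remove root 24; move last element 57 to root → [57, 54]
  57 vs only child 54 at index 1, swap → [54, 57]
extract-min → returns 54:
  remove root 54; move last element 57 to root → [57] (no swap needed)
insert 17:
  append 17 at index 1 → [57, 17]
  17 < parent 57 at index 0, swap → [17, 57]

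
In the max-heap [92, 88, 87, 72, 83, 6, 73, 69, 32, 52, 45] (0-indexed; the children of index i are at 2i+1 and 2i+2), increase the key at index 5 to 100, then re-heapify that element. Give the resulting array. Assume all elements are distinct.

set index 5 from 6 to 100 → [92, 88, 87, 72, 83, 100, 73, 69, 32, 52, 45]
100 > parent 87 at index 2, swap → [92, 88, 100, 72, 83, 87, 73, 69, 32, 52, 45]
100 > parent 92 at index 0, swap → [100, 88, 92, 72, 83, 87, 73, 69, 32, 52, 45]

[100, 88, 92, 72, 83, 87, 73, 69, 32, 52, 45]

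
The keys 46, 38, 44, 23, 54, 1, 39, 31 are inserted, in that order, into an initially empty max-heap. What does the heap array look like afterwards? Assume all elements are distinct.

Insert 46:
  append 46 at index 0 → [46] (no swap needed)
Insert 38:
  append 38 at index 1 → [46, 38] (no swap needed)
Insert 44:
  append 44 at index 2 → [46, 38, 44] (no swap needed)
Insert 23:
  append 23 at index 3 → [46, 38, 44, 23] (no swap needed)
Insert 54:
  append 54 at index 4 → [46, 38, 44, 23, 54]
  54 > parent 38 at index 1, swap → [46, 54, 44, 23, 38]
  54 > parent 46 at index 0, swap → [54, 46, 44, 23, 38]
Insert 1:
  append 1 at index 5 → [54, 46, 44, 23, 38, 1] (no swap needed)
Insert 39:
  append 39 at index 6 → [54, 46, 44, 23, 38, 1, 39] (no swap needed)
Insert 31:
  append 31 at index 7 → [54, 46, 44, 23, 38, 1, 39, 31]
  31 > parent 23 at index 3, swap → [54, 46, 44, 31, 38, 1, 39, 23]

[54, 46, 44, 31, 38, 1, 39, 23]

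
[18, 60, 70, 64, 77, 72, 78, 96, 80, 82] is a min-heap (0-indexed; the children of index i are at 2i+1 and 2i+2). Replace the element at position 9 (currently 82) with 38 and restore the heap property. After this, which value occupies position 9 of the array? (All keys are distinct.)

set index 9 from 82 to 38 → [18, 60, 70, 64, 77, 72, 78, 96, 80, 38]
38 < parent 77 at index 4, swap → [18, 60, 70, 64, 38, 72, 78, 96, 80, 77]
38 < parent 60 at index 1, swap → [18, 38, 70, 64, 60, 72, 78, 96, 80, 77]
resulting array: [18, 38, 70, 64, 60, 72, 78, 96, 80, 77]

77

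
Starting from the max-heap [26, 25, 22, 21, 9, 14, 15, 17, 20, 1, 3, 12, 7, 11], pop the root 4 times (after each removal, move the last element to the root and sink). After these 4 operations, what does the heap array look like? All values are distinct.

[20, 17, 15, 12, 9, 14, 7, 3, 11, 1]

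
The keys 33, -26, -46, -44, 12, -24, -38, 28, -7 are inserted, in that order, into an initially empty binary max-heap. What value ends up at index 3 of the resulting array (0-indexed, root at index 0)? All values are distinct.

12

Insert 33:
  append 33 at index 0 → [33] (no swap needed)
Insert -26:
  append -26 at index 1 → [33, -26] (no swap needed)
Insert -46:
  append -46 at index 2 → [33, -26, -46] (no swap needed)
Insert -44:
  append -44 at index 3 → [33, -26, -46, -44] (no swap needed)
Insert 12:
  append 12 at index 4 → [33, -26, -46, -44, 12]
  12 > parent -26 at index 1, swap → [33, 12, -46, -44, -26]
Insert -24:
  append -24 at index 5 → [33, 12, -46, -44, -26, -24]
  -24 > parent -46 at index 2, swap → [33, 12, -24, -44, -26, -46]
Insert -38:
  append -38 at index 6 → [33, 12, -24, -44, -26, -46, -38] (no swap needed)
Insert 28:
  append 28 at index 7 → [33, 12, -24, -44, -26, -46, -38, 28]
  28 > parent -44 at index 3, swap → [33, 12, -24, 28, -26, -46, -38, -44]
  28 > parent 12 at index 1, swap → [33, 28, -24, 12, -26, -46, -38, -44]
Insert -7:
  append -7 at index 8 → [33, 28, -24, 12, -26, -46, -38, -44, -7] (no swap needed)
resulting array: [33, 28, -24, 12, -26, -46, -38, -44, -7]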